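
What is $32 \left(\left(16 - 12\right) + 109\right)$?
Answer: $3616$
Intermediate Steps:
$32 \left(\left(16 - 12\right) + 109\right) = 32 \left(4 + 109\right) = 32 \cdot 113 = 3616$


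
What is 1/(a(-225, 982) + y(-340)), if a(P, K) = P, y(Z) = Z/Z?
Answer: -1/224 ≈ -0.0044643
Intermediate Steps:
y(Z) = 1
1/(a(-225, 982) + y(-340)) = 1/(-225 + 1) = 1/(-224) = -1/224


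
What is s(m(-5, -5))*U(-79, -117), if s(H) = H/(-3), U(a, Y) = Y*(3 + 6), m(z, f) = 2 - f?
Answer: 2457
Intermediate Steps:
U(a, Y) = 9*Y (U(a, Y) = Y*9 = 9*Y)
s(H) = -H/3 (s(H) = H*(-1/3) = -H/3)
s(m(-5, -5))*U(-79, -117) = (-(2 - 1*(-5))/3)*(9*(-117)) = -(2 + 5)/3*(-1053) = -1/3*7*(-1053) = -7/3*(-1053) = 2457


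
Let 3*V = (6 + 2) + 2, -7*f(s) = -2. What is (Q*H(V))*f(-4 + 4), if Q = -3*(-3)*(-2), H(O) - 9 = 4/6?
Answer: -348/7 ≈ -49.714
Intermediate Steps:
f(s) = 2/7 (f(s) = -⅐*(-2) = 2/7)
V = 10/3 (V = ((6 + 2) + 2)/3 = (8 + 2)/3 = (⅓)*10 = 10/3 ≈ 3.3333)
H(O) = 29/3 (H(O) = 9 + 4/6 = 9 + 4*(⅙) = 9 + ⅔ = 29/3)
Q = -18 (Q = 9*(-2) = -18)
(Q*H(V))*f(-4 + 4) = -18*29/3*(2/7) = -174*2/7 = -348/7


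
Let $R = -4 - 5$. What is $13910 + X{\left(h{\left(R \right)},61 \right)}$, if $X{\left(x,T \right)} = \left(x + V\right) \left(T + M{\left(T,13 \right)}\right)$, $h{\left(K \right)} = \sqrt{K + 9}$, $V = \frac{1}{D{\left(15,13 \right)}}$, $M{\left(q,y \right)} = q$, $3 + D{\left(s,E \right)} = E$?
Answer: $\frac{69611}{5} \approx 13922.0$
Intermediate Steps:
$D{\left(s,E \right)} = -3 + E$
$R = -9$ ($R = -4 - 5 = -9$)
$V = \frac{1}{10}$ ($V = \frac{1}{-3 + 13} = \frac{1}{10} \approx 0.1$)
$h{\left(K \right)} = \sqrt{9 + K}$
$X{\left(x,T \right)} = 2 T \left(\frac{1}{10} + x\right)$ ($X{\left(x,T \right)} = \left(x + \frac{1}{10}\right) \left(T + T\right) = \left(\frac{1}{10} + x\right) 2 T = 2 T \left(\frac{1}{10} + x\right)$)
$13910 + X{\left(h{\left(R \right)},61 \right)} = 13910 + \frac{1}{5} \cdot 61 \left(1 + 10 \sqrt{9 - 9}\right) = 13910 + \frac{1}{5} \cdot 61 \left(1 + 10 \sqrt{0}\right) = 13910 + \frac{1}{5} \cdot 61 \left(1 + 10 \cdot 0\right) = 13910 + \frac{1}{5} \cdot 61 \left(1 + 0\right) = 13910 + \frac{1}{5} \cdot 61 \cdot 1 = 13910 + \frac{61}{5} = \frac{69611}{5}$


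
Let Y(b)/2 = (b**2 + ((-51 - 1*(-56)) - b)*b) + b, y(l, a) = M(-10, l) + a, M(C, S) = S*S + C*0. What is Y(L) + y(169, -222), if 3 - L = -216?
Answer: 30967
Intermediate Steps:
L = 219 (L = 3 - 1*(-216) = 3 + 216 = 219)
M(C, S) = S**2 (M(C, S) = S**2 + 0 = S**2)
y(l, a) = a + l**2 (y(l, a) = l**2 + a = a + l**2)
Y(b) = 2*b + 2*b**2 + 2*b*(5 - b) (Y(b) = 2*((b**2 + ((-51 - 1*(-56)) - b)*b) + b) = 2*((b**2 + ((-51 + 56) - b)*b) + b) = 2*((b**2 + (5 - b)*b) + b) = 2*((b**2 + b*(5 - b)) + b) = 2*(b + b**2 + b*(5 - b)) = 2*b + 2*b**2 + 2*b*(5 - b))
Y(L) + y(169, -222) = 12*219 + (-222 + 169**2) = 2628 + (-222 + 28561) = 2628 + 28339 = 30967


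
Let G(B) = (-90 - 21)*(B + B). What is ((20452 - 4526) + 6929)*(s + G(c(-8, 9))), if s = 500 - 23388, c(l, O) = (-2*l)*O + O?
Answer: -1299398170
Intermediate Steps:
c(l, O) = O - 2*O*l (c(l, O) = -2*O*l + O = O - 2*O*l)
s = -22888
G(B) = -222*B
((20452 - 4526) + 6929)*(s + G(c(-8, 9))) = ((20452 - 4526) + 6929)*(-22888 - 1998*(1 - 2*(-8))) = (15926 + 6929)*(-22888 - 1998*(1 + 16)) = 22855*(-22888 - 1998*17) = 22855*(-22888 - 222*153) = 22855*(-22888 - 33966) = 22855*(-56854) = -1299398170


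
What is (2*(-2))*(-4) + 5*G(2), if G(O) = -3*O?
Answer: -14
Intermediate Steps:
(2*(-2))*(-4) + 5*G(2) = (2*(-2))*(-4) + 5*(-3*2) = -4*(-4) + 5*(-6) = 16 - 30 = -14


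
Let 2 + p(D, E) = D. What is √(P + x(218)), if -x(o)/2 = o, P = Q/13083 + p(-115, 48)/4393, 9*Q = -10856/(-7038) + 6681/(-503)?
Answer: 5*I*√6963586092118521027783282/631873177803 ≈ 20.881*I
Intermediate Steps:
Q = -903485/692631 (Q = (-10856/(-7038) + 6681/(-503))/9 = (-10856*(-1/7038) + 6681*(-1/503))/9 = (236/153 - 6681/503)/9 = (⅑)*(-903485/76959) = -903485/692631 ≈ -1.3044)
p(D, E) = -2 + D
P = -1064186900246/39808010201589 (P = -903485/692631/13083 + (-2 - 115)/4393 = -903485/692631*1/13083 - 117*1/4393 = -903485/9061691373 - 117/4393 = -1064186900246/39808010201589 ≈ -0.026733)
x(o) = -2*o
√(P + x(218)) = √(-1064186900246/39808010201589 - 2*218) = √(-1064186900246/39808010201589 - 436) = √(-17357356634793050/39808010201589) = 5*I*√6963586092118521027783282/631873177803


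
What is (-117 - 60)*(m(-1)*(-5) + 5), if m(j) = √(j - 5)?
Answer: -885 + 885*I*√6 ≈ -885.0 + 2167.8*I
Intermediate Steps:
m(j) = √(-5 + j)
(-117 - 60)*(m(-1)*(-5) + 5) = (-117 - 60)*(√(-5 - 1)*(-5) + 5) = -177*(√(-6)*(-5) + 5) = -177*((I*√6)*(-5) + 5) = -177*(-5*I*√6 + 5) = -177*(5 - 5*I*√6) = -885 + 885*I*√6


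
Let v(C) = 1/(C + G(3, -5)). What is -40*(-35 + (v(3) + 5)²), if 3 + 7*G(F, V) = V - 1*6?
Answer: -40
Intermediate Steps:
G(F, V) = -9/7 + V/7 (G(F, V) = -3/7 + (V - 1*6)/7 = -3/7 + (V - 6)/7 = -3/7 + (-6 + V)/7 = -3/7 + (-6/7 + V/7) = -9/7 + V/7)
v(C) = 1/(-2 + C) (v(C) = 1/(C + (-9/7 + (⅐)*(-5))) = 1/(C + (-9/7 - 5/7)) = 1/(C - 2) = 1/(-2 + C))
-40*(-35 + (v(3) + 5)²) = -40*(-35 + (1/(-2 + 3) + 5)²) = -40*(-35 + (1/1 + 5)²) = -40*(-35 + (1 + 5)²) = -40*(-35 + 6²) = -40*(-35 + 36) = -40*1 = -40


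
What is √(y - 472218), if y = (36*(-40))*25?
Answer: I*√508218 ≈ 712.89*I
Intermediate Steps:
y = -36000 (y = -1440*25 = -36000)
√(y - 472218) = √(-36000 - 472218) = √(-508218) = I*√508218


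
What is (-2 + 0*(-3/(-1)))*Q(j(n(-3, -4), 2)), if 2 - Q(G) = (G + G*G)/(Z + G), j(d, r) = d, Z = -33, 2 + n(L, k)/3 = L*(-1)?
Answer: -24/5 ≈ -4.8000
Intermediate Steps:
n(L, k) = -6 - 3*L (n(L, k) = -6 + 3*(L*(-1)) = -6 + 3*(-L) = -6 - 3*L)
Q(G) = 2 - (G + G**2)/(-33 + G) (Q(G) = 2 - (G + G*G)/(-33 + G) = 2 - (G + G**2)/(-33 + G))
(-2 + 0*(-3/(-1)))*Q(j(n(-3, -4), 2)) = (-2 + 0*(-3/(-1)))*((-66 + (-6 - 3*(-3)) - (-6 - 3*(-3))**2)/(-33 + (-6 - 3*(-3)))) = (-2 + 0*(-3*(-1)))*((-66 + (-6 + 9) - (-6 + 9)**2)/(-33 + (-6 + 9))) = (-2 + 0*3)*((-66 + 3 - 1*3**2)/(-33 + 3)) = (-2 + 0)*((-66 + 3 - 1*9)/(-30)) = -(-1)*(-66 + 3 - 9)/15 = -(-1)*(-72)/15 = -2*12/5 = -24/5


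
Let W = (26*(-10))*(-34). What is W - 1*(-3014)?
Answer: 11854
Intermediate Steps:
W = 8840 (W = -260*(-34) = 8840)
W - 1*(-3014) = 8840 - 1*(-3014) = 8840 + 3014 = 11854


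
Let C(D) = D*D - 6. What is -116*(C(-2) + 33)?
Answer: -3596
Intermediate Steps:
C(D) = -6 + D**2 (C(D) = D**2 - 6 = -6 + D**2)
-116*(C(-2) + 33) = -116*((-6 + (-2)**2) + 33) = -116*((-6 + 4) + 33) = -116*(-2 + 33) = -116*31 = -3596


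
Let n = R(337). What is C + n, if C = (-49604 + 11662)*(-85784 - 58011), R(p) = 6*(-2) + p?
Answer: 5455870215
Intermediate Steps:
R(p) = -12 + p
n = 325 (n = -12 + 337 = 325)
C = 5455869890 (C = -37942*(-143795) = 5455869890)
C + n = 5455869890 + 325 = 5455870215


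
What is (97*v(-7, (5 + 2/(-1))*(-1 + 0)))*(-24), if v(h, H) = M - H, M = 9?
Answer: -27936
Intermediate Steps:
v(h, H) = 9 - H
(97*v(-7, (5 + 2/(-1))*(-1 + 0)))*(-24) = (97*(9 - (5 + 2/(-1))*(-1 + 0)))*(-24) = (97*(9 - (5 + 2*(-1))*(-1)))*(-24) = (97*(9 - (5 - 2)*(-1)))*(-24) = (97*(9 - 3*(-1)))*(-24) = (97*(9 - 1*(-3)))*(-24) = (97*(9 + 3))*(-24) = (97*12)*(-24) = 1164*(-24) = -27936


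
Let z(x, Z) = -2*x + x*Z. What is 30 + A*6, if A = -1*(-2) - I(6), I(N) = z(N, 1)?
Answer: 78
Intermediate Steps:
z(x, Z) = -2*x + Z*x
I(N) = -N (I(N) = N*(-2 + 1) = N*(-1) = -N)
A = 8 (A = -1*(-2) - (-1)*6 = 2 - 1*(-6) = 2 + 6 = 8)
30 + A*6 = 30 + 8*6 = 30 + 48 = 78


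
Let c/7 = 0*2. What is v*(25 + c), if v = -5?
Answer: -125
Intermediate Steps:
c = 0 (c = 7*(0*2) = 7*0 = 0)
v*(25 + c) = -5*(25 + 0) = -5*25 = -125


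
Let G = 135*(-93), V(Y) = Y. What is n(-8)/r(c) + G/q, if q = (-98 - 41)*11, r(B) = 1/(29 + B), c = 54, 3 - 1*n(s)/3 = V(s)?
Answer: 4200486/1529 ≈ 2747.2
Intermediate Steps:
n(s) = 9 - 3*s
G = -12555
q = -1529 (q = -139*11 = -1529)
n(-8)/r(c) + G/q = (9 - 3*(-8))/(1/(29 + 54)) - 12555/(-1529) = (9 + 24)/(1/83) - 12555*(-1/1529) = 33/(1/83) + 12555/1529 = 33*83 + 12555/1529 = 2739 + 12555/1529 = 4200486/1529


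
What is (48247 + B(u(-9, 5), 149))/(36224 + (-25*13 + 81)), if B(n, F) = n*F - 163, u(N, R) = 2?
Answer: 24191/17990 ≈ 1.3447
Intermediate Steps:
B(n, F) = -163 + F*n (B(n, F) = F*n - 163 = -163 + F*n)
(48247 + B(u(-9, 5), 149))/(36224 + (-25*13 + 81)) = (48247 + (-163 + 149*2))/(36224 + (-25*13 + 81)) = (48247 + (-163 + 298))/(36224 + (-325 + 81)) = (48247 + 135)/(36224 - 244) = 48382/35980 = 48382*(1/35980) = 24191/17990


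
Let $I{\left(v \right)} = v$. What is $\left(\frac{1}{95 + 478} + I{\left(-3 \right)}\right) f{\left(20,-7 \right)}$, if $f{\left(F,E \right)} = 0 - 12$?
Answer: $\frac{6872}{191} \approx 35.979$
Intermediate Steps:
$f{\left(F,E \right)} = -12$ ($f{\left(F,E \right)} = 0 - 12 = -12$)
$\left(\frac{1}{95 + 478} + I{\left(-3 \right)}\right) f{\left(20,-7 \right)} = \left(\frac{1}{95 + 478} - 3\right) \left(-12\right) = \left(\frac{1}{573} - 3\right) \left(-12\right) = \left(- \frac{1718}{573}\right) \left(-12\right) = \frac{6872}{191}$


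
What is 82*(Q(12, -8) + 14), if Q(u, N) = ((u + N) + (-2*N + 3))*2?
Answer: 4920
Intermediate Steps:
Q(u, N) = 6 - 2*N + 2*u (Q(u, N) = ((N + u) + (3 - 2*N))*2 = (3 + u - N)*2 = 6 - 2*N + 2*u)
82*(Q(12, -8) + 14) = 82*((6 - 2*(-8) + 2*12) + 14) = 82*((6 + 16 + 24) + 14) = 82*(46 + 14) = 82*60 = 4920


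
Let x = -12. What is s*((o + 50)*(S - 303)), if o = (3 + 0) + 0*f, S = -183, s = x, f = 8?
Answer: 309096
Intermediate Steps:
s = -12
o = 3 (o = (3 + 0) + 0*8 = 3 + 0 = 3)
s*((o + 50)*(S - 303)) = -12*(3 + 50)*(-183 - 303) = -636*(-486) = -12*(-25758) = 309096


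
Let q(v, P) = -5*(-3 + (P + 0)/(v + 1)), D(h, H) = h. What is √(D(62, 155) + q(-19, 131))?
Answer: √4082/6 ≈ 10.648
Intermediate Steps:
q(v, P) = 15 - 5*P/(1 + v) (q(v, P) = -5*(-3 + P/(1 + v)) = 15 - 5*P/(1 + v))
√(D(62, 155) + q(-19, 131)) = √(62 + 5*(3 - 1*131 + 3*(-19))/(1 - 19)) = √(62 + 5*(3 - 131 - 57)/(-18)) = √(62 + 5*(-1/18)*(-185)) = √(62 + 925/18) = √(2041/18) = √4082/6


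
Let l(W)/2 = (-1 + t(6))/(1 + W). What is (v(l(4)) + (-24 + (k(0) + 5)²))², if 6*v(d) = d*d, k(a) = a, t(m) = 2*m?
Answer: 100489/5625 ≈ 17.865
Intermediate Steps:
l(W) = 22/(1 + W) (l(W) = 2*((-1 + 2*6)/(1 + W)) = 2*((-1 + 12)/(1 + W)) = 2*(11/(1 + W)) = 22/(1 + W))
v(d) = d²/6 (v(d) = (d*d)/6 = d²/6)
(v(l(4)) + (-24 + (k(0) + 5)²))² = ((22/(1 + 4))²/6 + (-24 + (0 + 5)²))² = ((22/5)²/6 + (-24 + 5²))² = ((22*(⅕))²/6 + (-24 + 25))² = ((22/5)²/6 + 1)² = ((⅙)*(484/25) + 1)² = (242/75 + 1)² = (317/75)² = 100489/5625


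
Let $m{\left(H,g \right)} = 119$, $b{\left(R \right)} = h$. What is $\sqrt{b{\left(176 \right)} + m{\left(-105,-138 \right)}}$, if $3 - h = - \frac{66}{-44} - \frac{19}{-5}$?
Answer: $\frac{\sqrt{11670}}{10} \approx 10.803$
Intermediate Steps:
$h = - \frac{23}{10}$ ($h = 3 - \left(- \frac{66}{-44} - \frac{19}{-5}\right) = 3 - \left(\left(-66\right) \left(- \frac{1}{44}\right) - - \frac{19}{5}\right) = 3 - \left(\frac{3}{2} + \frac{19}{5}\right) = 3 - \frac{53}{10} = - \frac{23}{10} \approx -2.3$)
$b{\left(R \right)} = - \frac{23}{10}$
$\sqrt{b{\left(176 \right)} + m{\left(-105,-138 \right)}} = \sqrt{- \frac{23}{10} + 119} = \sqrt{\frac{1167}{10}} = \frac{\sqrt{11670}}{10}$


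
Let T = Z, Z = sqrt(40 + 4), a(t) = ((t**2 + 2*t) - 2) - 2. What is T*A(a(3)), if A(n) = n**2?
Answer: 242*sqrt(11) ≈ 802.62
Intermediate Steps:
a(t) = -4 + t**2 + 2*t (a(t) = (-2 + t**2 + 2*t) - 2 = -4 + t**2 + 2*t)
Z = 2*sqrt(11) (Z = sqrt(44) = 2*sqrt(11) ≈ 6.6332)
T = 2*sqrt(11) ≈ 6.6332
T*A(a(3)) = (2*sqrt(11))*(-4 + 3**2 + 2*3)**2 = (2*sqrt(11))*(-4 + 9 + 6)**2 = (2*sqrt(11))*11**2 = (2*sqrt(11))*121 = 242*sqrt(11)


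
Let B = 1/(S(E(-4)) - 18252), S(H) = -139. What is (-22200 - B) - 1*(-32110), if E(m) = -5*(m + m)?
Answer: 182254811/18391 ≈ 9910.0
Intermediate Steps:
E(m) = -10*m
B = -1/18391 (B = 1/(-139 - 18252) = 1/(-18391) = -1/18391 ≈ -5.4374e-5)
(-22200 - B) - 1*(-32110) = (-22200 - 1*(-1/18391)) - 1*(-32110) = (-22200 + 1/18391) + 32110 = -408280199/18391 + 32110 = 182254811/18391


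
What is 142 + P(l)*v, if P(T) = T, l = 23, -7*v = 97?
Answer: -1237/7 ≈ -176.71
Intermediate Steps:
v = -97/7 (v = -⅐*97 = -97/7 ≈ -13.857)
142 + P(l)*v = 142 + 23*(-97/7) = 142 - 2231/7 = -1237/7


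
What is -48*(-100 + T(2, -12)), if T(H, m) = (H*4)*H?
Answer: 4032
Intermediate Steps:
T(H, m) = 4*H² (T(H, m) = (4*H)*H = 4*H²)
-48*(-100 + T(2, -12)) = -48*(-100 + 4*2²) = -48*(-100 + 4*4) = -48*(-100 + 16) = -48*(-84) = 4032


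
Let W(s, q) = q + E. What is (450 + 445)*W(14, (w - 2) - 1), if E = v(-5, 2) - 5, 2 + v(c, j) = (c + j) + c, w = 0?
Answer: -16110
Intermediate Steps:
v(c, j) = -2 + j + 2*c (v(c, j) = -2 + ((c + j) + c) = -2 + (j + 2*c) = -2 + j + 2*c)
E = -15 (E = (-2 + 2 + 2*(-5)) - 5 = (-2 + 2 - 10) - 5 = -10 - 5 = -15)
W(s, q) = -15 + q (W(s, q) = q - 15 = -15 + q)
(450 + 445)*W(14, (w - 2) - 1) = (450 + 445)*(-15 + ((0 - 2) - 1)) = 895*(-15 + (-2 - 1)) = 895*(-15 - 3) = 895*(-18) = -16110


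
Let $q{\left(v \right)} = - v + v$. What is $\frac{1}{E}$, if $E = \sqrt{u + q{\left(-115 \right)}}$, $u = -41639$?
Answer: $- \frac{i \sqrt{41639}}{41639} \approx - 0.0049006 i$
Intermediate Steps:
$q{\left(v \right)} = 0$
$E = i \sqrt{41639}$ ($E = \sqrt{-41639 + 0} = \sqrt{-41639} = i \sqrt{41639} \approx 204.06 i$)
$\frac{1}{E} = \frac{1}{i \sqrt{41639}} = - \frac{i \sqrt{41639}}{41639}$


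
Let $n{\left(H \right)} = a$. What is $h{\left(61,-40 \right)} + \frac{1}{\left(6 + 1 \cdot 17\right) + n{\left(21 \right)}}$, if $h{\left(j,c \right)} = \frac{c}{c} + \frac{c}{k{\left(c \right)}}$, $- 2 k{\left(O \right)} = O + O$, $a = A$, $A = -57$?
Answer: $- \frac{1}{34} \approx -0.029412$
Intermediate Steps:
$a = -57$
$k{\left(O \right)} = - O$ ($k{\left(O \right)} = - \frac{O + O}{2} = - \frac{2 O}{2} = - O$)
$n{\left(H \right)} = -57$
$h{\left(j,c \right)} = 0$ ($h{\left(j,c \right)} = \frac{c}{c} + \frac{c}{\left(-1\right) c} = 1 + c \left(- \frac{1}{c}\right) = 1 - 1 = 0$)
$h{\left(61,-40 \right)} + \frac{1}{\left(6 + 1 \cdot 17\right) + n{\left(21 \right)}} = 0 + \frac{1}{\left(6 + 1 \cdot 17\right) - 57} = 0 + \frac{1}{\left(6 + 17\right) - 57} = 0 + \frac{1}{23 - 57} = 0 + \frac{1}{-34} = 0 - \frac{1}{34} = - \frac{1}{34}$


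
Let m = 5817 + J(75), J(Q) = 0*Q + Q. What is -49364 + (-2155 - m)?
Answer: -57411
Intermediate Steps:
J(Q) = Q (J(Q) = 0 + Q = Q)
m = 5892 (m = 5817 + 75 = 5892)
-49364 + (-2155 - m) = -49364 + (-2155 - 1*5892) = -49364 + (-2155 - 5892) = -49364 - 8047 = -57411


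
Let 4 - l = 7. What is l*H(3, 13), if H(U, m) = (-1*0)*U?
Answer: 0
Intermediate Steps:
l = -3 (l = 4 - 1*7 = 4 - 7 = -3)
H(U, m) = 0 (H(U, m) = 0*U = 0)
l*H(3, 13) = -3*0 = 0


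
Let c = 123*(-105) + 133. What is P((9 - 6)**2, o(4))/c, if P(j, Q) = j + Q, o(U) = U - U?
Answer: -9/12782 ≈ -0.00070412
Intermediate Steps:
o(U) = 0
P(j, Q) = Q + j
c = -12782 (c = -12915 + 133 = -12782)
P((9 - 6)**2, o(4))/c = (0 + (9 - 6)**2)/(-12782) = (0 + 3**2)*(-1/12782) = (0 + 9)*(-1/12782) = 9*(-1/12782) = -9/12782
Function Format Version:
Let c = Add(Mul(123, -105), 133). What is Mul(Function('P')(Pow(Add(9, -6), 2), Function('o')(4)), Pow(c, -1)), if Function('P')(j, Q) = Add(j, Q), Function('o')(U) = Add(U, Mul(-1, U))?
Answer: Rational(-9, 12782) ≈ -0.00070412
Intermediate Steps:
Function('o')(U) = 0
Function('P')(j, Q) = Add(Q, j)
c = -12782 (c = Add(-12915, 133) = -12782)
Mul(Function('P')(Pow(Add(9, -6), 2), Function('o')(4)), Pow(c, -1)) = Mul(Add(0, Pow(Add(9, -6), 2)), Pow(-12782, -1)) = Mul(Add(0, Pow(3, 2)), Rational(-1, 12782)) = Mul(Add(0, 9), Rational(-1, 12782)) = Mul(9, Rational(-1, 12782)) = Rational(-9, 12782)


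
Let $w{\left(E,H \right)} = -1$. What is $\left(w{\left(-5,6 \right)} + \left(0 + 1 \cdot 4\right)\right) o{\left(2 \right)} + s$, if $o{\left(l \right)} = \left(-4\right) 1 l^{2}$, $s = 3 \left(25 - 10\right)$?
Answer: $-3$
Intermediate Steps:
$s = 45$ ($s = 3 \cdot 15 = 45$)
$o{\left(l \right)} = - 4 l^{2}$
$\left(w{\left(-5,6 \right)} + \left(0 + 1 \cdot 4\right)\right) o{\left(2 \right)} + s = \left(-1 + \left(0 + 1 \cdot 4\right)\right) \left(- 4 \cdot 2^{2}\right) + 45 = \left(-1 + \left(0 + 4\right)\right) \left(\left(-4\right) 4\right) + 45 = \left(-1 + 4\right) \left(-16\right) + 45 = 3 \left(-16\right) + 45 = -48 + 45 = -3$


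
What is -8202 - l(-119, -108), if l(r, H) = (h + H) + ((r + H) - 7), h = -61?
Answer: -7799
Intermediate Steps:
l(r, H) = -68 + r + 2*H (l(r, H) = (-61 + H) + ((r + H) - 7) = (-61 + H) + ((H + r) - 7) = (-61 + H) + (-7 + H + r) = -68 + r + 2*H)
-8202 - l(-119, -108) = -8202 - (-68 - 119 + 2*(-108)) = -8202 - (-68 - 119 - 216) = -8202 - 1*(-403) = -8202 + 403 = -7799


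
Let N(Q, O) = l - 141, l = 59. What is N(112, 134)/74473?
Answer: -82/74473 ≈ -0.0011011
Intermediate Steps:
N(Q, O) = -82 (N(Q, O) = 59 - 141 = -82)
N(112, 134)/74473 = -82/74473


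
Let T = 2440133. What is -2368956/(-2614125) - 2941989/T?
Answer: -636719761159/2126270892875 ≈ -0.29945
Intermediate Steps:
-2368956/(-2614125) - 2941989/T = -2368956/(-2614125) - 2941989/2440133 = -2368956*(-1/2614125) - 2941989*1/2440133 = 789652/871375 - 2941989/2440133 = -636719761159/2126270892875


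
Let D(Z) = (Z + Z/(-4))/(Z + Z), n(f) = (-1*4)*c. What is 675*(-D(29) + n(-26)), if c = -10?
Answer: 213975/8 ≈ 26747.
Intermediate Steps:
n(f) = 40 (n(f) = -1*4*(-10) = -4*(-10) = 40)
D(Z) = 3/8 (D(Z) = (Z + Z*(-1/4))/((2*Z)) = (Z - Z/4)*(1/(2*Z)) = (3*Z/4)*(1/(2*Z)) = 3/8)
675*(-D(29) + n(-26)) = 675*(-1*3/8 + 40) = 675*(-3/8 + 40) = 675*(317/8) = 213975/8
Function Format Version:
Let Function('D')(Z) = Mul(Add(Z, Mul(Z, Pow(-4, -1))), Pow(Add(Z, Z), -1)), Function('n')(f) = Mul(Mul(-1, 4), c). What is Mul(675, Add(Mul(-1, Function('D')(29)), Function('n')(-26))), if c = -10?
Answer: Rational(213975, 8) ≈ 26747.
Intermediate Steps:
Function('n')(f) = 40 (Function('n')(f) = Mul(Mul(-1, 4), -10) = Mul(-4, -10) = 40)
Function('D')(Z) = Rational(3, 8) (Function('D')(Z) = Mul(Add(Z, Mul(Z, Rational(-1, 4))), Pow(Mul(2, Z), -1)) = Mul(Add(Z, Mul(Rational(-1, 4), Z)), Mul(Rational(1, 2), Pow(Z, -1))) = Mul(Mul(Rational(3, 4), Z), Mul(Rational(1, 2), Pow(Z, -1))) = Rational(3, 8))
Mul(675, Add(Mul(-1, Function('D')(29)), Function('n')(-26))) = Mul(675, Add(Mul(-1, Rational(3, 8)), 40)) = Mul(675, Add(Rational(-3, 8), 40)) = Mul(675, Rational(317, 8)) = Rational(213975, 8)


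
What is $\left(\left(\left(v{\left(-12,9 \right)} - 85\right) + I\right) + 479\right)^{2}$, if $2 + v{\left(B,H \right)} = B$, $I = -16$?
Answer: $132496$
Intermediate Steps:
$v{\left(B,H \right)} = -2 + B$
$\left(\left(\left(v{\left(-12,9 \right)} - 85\right) + I\right) + 479\right)^{2} = \left(\left(\left(\left(-2 - 12\right) - 85\right) - 16\right) + 479\right)^{2} = \left(\left(\left(-14 - 85\right) - 16\right) + 479\right)^{2} = \left(\left(-99 - 16\right) + 479\right)^{2} = \left(-115 + 479\right)^{2} = 364^{2} = 132496$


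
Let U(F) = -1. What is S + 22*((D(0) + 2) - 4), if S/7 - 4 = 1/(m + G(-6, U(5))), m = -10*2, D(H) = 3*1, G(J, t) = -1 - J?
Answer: 743/15 ≈ 49.533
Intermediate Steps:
D(H) = 3
m = -20
S = 413/15 (S = 28 + 7/(-20 + (-1 - 1*(-6))) = 28 + 7/(-20 + (-1 + 6)) = 28 + 7/(-20 + 5) = 28 + 7/(-15) = 28 + 7*(-1/15) = 28 - 7/15 = 413/15 ≈ 27.533)
S + 22*((D(0) + 2) - 4) = 413/15 + 22*((3 + 2) - 4) = 413/15 + 22*(5 - 4) = 413/15 + 22*1 = 413/15 + 22 = 743/15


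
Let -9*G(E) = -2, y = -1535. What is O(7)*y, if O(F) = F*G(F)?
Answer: -21490/9 ≈ -2387.8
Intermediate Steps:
G(E) = 2/9 (G(E) = -⅑*(-2) = 2/9)
O(F) = 2*F/9 (O(F) = F*(2/9) = 2*F/9)
O(7)*y = ((2/9)*7)*(-1535) = (14/9)*(-1535) = -21490/9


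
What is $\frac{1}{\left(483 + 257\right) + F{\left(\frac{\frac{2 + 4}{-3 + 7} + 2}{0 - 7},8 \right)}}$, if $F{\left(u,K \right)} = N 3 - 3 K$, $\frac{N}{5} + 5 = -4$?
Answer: $\frac{1}{581} \approx 0.0017212$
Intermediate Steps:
$N = -45$ ($N = -25 + 5 \left(-4\right) = -25 - 20 = -45$)
$F{\left(u,K \right)} = -135 - 3 K$ ($F{\left(u,K \right)} = \left(-45\right) 3 - 3 K = -135 - 3 K$)
$\frac{1}{\left(483 + 257\right) + F{\left(\frac{\frac{2 + 4}{-3 + 7} + 2}{0 - 7},8 \right)}} = \frac{1}{\left(483 + 257\right) - 159} = \frac{1}{740 - 159} = \frac{1}{581}$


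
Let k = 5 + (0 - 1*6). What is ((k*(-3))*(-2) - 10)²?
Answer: 256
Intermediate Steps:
k = -1 (k = 5 + (0 - 6) = 5 - 6 = -1)
((k*(-3))*(-2) - 10)² = (-1*(-3)*(-2) - 10)² = (3*(-2) - 10)² = (-6 - 10)² = (-16)² = 256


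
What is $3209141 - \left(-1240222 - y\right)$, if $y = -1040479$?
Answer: $3408884$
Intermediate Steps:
$3209141 - \left(-1240222 - y\right) = 3209141 - \left(-1240222 - -1040479\right) = 3209141 - \left(-1240222 + 1040479\right) = 3209141 - -199743 = 3209141 + 199743 = 3408884$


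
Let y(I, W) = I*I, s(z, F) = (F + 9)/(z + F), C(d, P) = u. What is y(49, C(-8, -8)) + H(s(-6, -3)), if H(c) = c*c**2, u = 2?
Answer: 64819/27 ≈ 2400.7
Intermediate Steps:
C(d, P) = 2
s(z, F) = (9 + F)/(F + z)
y(I, W) = I**2
H(c) = c**3
y(49, C(-8, -8)) + H(s(-6, -3)) = 49**2 + ((9 - 3)/(-3 - 6))**3 = 2401 + (6/(-9))**3 = 2401 + (-1/9*6)**3 = 2401 + (-2/3)**3 = 2401 - 8/27 = 64819/27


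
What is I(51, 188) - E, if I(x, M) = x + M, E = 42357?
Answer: -42118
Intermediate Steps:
I(x, M) = M + x
I(51, 188) - E = (188 + 51) - 1*42357 = 239 - 42357 = -42118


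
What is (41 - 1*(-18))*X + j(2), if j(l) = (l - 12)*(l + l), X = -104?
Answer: -6176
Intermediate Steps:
j(l) = 2*l*(-12 + l) (j(l) = (-12 + l)*(2*l) = 2*l*(-12 + l))
(41 - 1*(-18))*X + j(2) = (41 - 1*(-18))*(-104) + 2*2*(-12 + 2) = (41 + 18)*(-104) + 2*2*(-10) = 59*(-104) - 40 = -6136 - 40 = -6176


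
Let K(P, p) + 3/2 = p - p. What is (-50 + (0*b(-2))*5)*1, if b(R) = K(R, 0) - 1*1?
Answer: -50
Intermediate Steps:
K(P, p) = -3/2 (K(P, p) = -3/2 + (p - p) = -3/2 + 0 = -3/2)
b(R) = -5/2 (b(R) = -3/2 - 1*1 = -3/2 - 1 = -5/2)
(-50 + (0*b(-2))*5)*1 = (-50 + (0*(-5/2))*5)*1 = (-50 + 0*5)*1 = (-50 + 0)*1 = -50*1 = -50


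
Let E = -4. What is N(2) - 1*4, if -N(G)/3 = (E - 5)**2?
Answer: -247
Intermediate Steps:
N(G) = -243 (N(G) = -3*(-4 - 5)**2 = -3*(-9)**2 = -3*81 = -243)
N(2) - 1*4 = -243 - 1*4 = -243 - 4 = -247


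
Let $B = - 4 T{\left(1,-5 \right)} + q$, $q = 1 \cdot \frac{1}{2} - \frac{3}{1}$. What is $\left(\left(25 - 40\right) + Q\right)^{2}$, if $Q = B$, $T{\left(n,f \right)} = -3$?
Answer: $\frac{121}{4} \approx 30.25$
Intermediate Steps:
$q = - \frac{5}{2}$ ($q = 1 \cdot \frac{1}{2} - 3 = \frac{1}{2} - 3 = - \frac{5}{2} \approx -2.5$)
$B = \frac{19}{2}$ ($B = \left(-4\right) \left(-3\right) - \frac{5}{2} = 12 - \frac{5}{2} = \frac{19}{2} \approx 9.5$)
$Q = \frac{19}{2} \approx 9.5$
$\left(\left(25 - 40\right) + Q\right)^{2} = \left(\left(25 - 40\right) + \frac{19}{2}\right)^{2} = \left(-15 + \frac{19}{2}\right)^{2} = \left(- \frac{11}{2}\right)^{2} = \frac{121}{4}$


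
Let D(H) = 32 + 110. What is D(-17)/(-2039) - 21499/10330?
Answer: -45303321/21062870 ≈ -2.1509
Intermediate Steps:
D(H) = 142
D(-17)/(-2039) - 21499/10330 = 142/(-2039) - 21499/10330 = 142*(-1/2039) - 21499*1/10330 = -142/2039 - 21499/10330 = -45303321/21062870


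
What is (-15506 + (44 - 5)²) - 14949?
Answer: -28934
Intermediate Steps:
(-15506 + (44 - 5)²) - 14949 = (-15506 + 39²) - 14949 = (-15506 + 1521) - 14949 = -13985 - 14949 = -28934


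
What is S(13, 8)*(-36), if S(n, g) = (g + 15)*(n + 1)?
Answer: -11592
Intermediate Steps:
S(n, g) = (1 + n)*(15 + g) (S(n, g) = (15 + g)*(1 + n) = (1 + n)*(15 + g))
S(13, 8)*(-36) = (15 + 8 + 15*13 + 8*13)*(-36) = (15 + 8 + 195 + 104)*(-36) = 322*(-36) = -11592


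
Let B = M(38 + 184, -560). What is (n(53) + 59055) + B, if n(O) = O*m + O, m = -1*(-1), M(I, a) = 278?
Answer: 59439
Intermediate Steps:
B = 278
m = 1
n(O) = 2*O (n(O) = O*1 + O = O + O = 2*O)
(n(53) + 59055) + B = (2*53 + 59055) + 278 = (106 + 59055) + 278 = 59161 + 278 = 59439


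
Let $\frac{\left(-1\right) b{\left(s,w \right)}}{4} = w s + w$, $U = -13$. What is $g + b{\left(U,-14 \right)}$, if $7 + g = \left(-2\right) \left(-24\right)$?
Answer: $-631$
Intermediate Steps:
$b{\left(s,w \right)} = - 4 w - 4 s w$ ($b{\left(s,w \right)} = - 4 \left(w s + w\right) = - 4 \left(s w + w\right) = - 4 \left(w + s w\right) = - 4 w - 4 s w$)
$g = 41$ ($g = -7 - -48 = -7 + 48 = 41$)
$g + b{\left(U,-14 \right)} = 41 - - 56 \left(1 - 13\right) = 41 - \left(-56\right) \left(-12\right) = 41 - 672 = -631$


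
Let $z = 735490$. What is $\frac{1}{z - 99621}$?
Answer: $\frac{1}{635869} \approx 1.5727 \cdot 10^{-6}$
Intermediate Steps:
$\frac{1}{z - 99621} = \frac{1}{735490 - 99621} = \frac{1}{635869}$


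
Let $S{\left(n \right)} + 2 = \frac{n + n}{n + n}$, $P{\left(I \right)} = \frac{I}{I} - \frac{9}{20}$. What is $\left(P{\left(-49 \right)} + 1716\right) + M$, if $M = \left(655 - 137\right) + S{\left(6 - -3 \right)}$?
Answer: $\frac{44671}{20} \approx 2233.6$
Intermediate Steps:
$P{\left(I \right)} = \frac{11}{20}$ ($P{\left(I \right)} = 1 - \frac{9}{20} = \frac{11}{20}$)
$S{\left(n \right)} = -1$ ($S{\left(n \right)} = -2 + \frac{n + n}{n + n} = -2 + \frac{2 n}{2 n} = -2 + 2 n \frac{1}{2 n} = -2 + 1 = -1$)
$M = 517$ ($M = \left(655 - 137\right) - 1 = 518 - 1 = 517$)
$\left(P{\left(-49 \right)} + 1716\right) + M = \left(\frac{11}{20} + 1716\right) + 517 = \frac{34331}{20} + 517 = \frac{44671}{20}$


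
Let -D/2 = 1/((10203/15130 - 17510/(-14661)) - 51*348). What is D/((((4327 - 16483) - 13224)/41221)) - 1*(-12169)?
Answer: 2251432625729190512/185013777598379 ≈ 12169.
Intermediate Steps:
D = 443641860/3936463353157 (D = -2/((10203/15130 - 17510/(-14661)) - 51*348) = -2/((10203*(1/15130) - 17510*(-1/14661)) - 17748) = -2/((10203/15130 + 17510/14661) - 17748) = -2/(414512483/221820930 - 17748) = -2/(-3936463353157/221820930) = -2*(-221820930/3936463353157) = 443641860/3936463353157 ≈ 0.00011270)
D/((((4327 - 16483) - 13224)/41221)) - 1*(-12169) = 443641860/(3936463353157*((((4327 - 16483) - 13224)/41221))) - 1*(-12169) = 443641860/(3936463353157*(((-12156 - 13224)*(1/41221)))) + 12169 = 443641860/(3936463353157*((-25380*1/41221))) + 12169 = 443641860/(3936463353157*(-25380/41221)) + 12169 = (443641860/3936463353157)*(-41221/25380) + 12169 = -33865483539/185013777598379 + 12169 = 2251432625729190512/185013777598379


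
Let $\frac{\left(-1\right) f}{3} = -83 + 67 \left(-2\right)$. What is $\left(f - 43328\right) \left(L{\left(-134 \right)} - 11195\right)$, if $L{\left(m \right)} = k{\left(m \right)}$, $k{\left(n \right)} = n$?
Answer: $483487733$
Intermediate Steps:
$L{\left(m \right)} = m$
$f = 651$ ($f = - 3 \left(-83 + 67 \left(-2\right)\right) = - 3 \left(-83 - 134\right) = \left(-3\right) \left(-217\right) = 651$)
$\left(f - 43328\right) \left(L{\left(-134 \right)} - 11195\right) = \left(651 - 43328\right) \left(-134 - 11195\right) = \left(-42677\right) \left(-11329\right) = 483487733$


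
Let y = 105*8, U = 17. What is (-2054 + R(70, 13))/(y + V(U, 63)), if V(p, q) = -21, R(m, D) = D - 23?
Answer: -688/273 ≈ -2.5201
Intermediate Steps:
R(m, D) = -23 + D
y = 840
(-2054 + R(70, 13))/(y + V(U, 63)) = (-2054 + (-23 + 13))/(840 - 21) = (-2054 - 10)/819 = -2064*1/819 = -688/273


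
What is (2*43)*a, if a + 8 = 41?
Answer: 2838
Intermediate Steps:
a = 33 (a = -8 + 41 = 33)
(2*43)*a = (2*43)*33 = 86*33 = 2838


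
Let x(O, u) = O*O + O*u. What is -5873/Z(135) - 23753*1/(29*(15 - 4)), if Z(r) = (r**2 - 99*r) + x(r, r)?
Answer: -983109917/13177890 ≈ -74.603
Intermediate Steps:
x(O, u) = O**2 + O*u
Z(r) = -99*r + 3*r**2 (Z(r) = (r**2 - 99*r) + r*(r + r) = (r**2 - 99*r) + r*(2*r) = (r**2 - 99*r) + 2*r**2 = -99*r + 3*r**2)
-5873/Z(135) - 23753*1/(29*(15 - 4)) = -5873*1/(405*(-33 + 135)) - 23753*1/(29*(15 - 4)) = -5873/(3*135*102) - 23753/(29*11) = -5873/41310 - 23753/319 = -983109917/13177890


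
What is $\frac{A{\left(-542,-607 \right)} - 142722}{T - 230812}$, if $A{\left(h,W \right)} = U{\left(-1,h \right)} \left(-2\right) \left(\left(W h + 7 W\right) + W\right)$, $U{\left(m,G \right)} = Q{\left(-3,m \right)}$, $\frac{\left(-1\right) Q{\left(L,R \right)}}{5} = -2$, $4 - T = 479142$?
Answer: $\frac{1104247}{118325} \approx 9.3323$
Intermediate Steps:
$T = -479138$ ($T = 4 - 479142 = -479138$)
$Q{\left(L,R \right)} = 10$ ($Q{\left(L,R \right)} = \left(-5\right) \left(-2\right) = 10$)
$U{\left(m,G \right)} = 10$
$A{\left(h,W \right)} = - 160 W - 20 W h$ ($A{\left(h,W \right)} = 10 \left(-2\right) \left(\left(W h + 7 W\right) + W\right) = - 20 \left(\left(7 W + W h\right) + W\right) = - 20 \left(8 W + W h\right) = - 160 W - 20 W h$)
$\frac{A{\left(-542,-607 \right)} - 142722}{T - 230812} = \frac{\left(-20\right) \left(-607\right) \left(8 - 542\right) - 142722}{-479138 - 230812} = \frac{\left(-20\right) \left(-607\right) \left(-534\right) - 142722}{-709950} = \left(-6482760 - 142722\right) \left(- \frac{1}{709950}\right) = \left(-6625482\right) \left(- \frac{1}{709950}\right) = \frac{1104247}{118325}$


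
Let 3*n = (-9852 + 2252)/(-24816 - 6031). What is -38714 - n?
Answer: -3582639874/92541 ≈ -38714.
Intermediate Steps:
n = 7600/92541 (n = ((-9852 + 2252)/(-24816 - 6031))/3 = (-7600/(-30847))/3 = (-7600*(-1/30847))/3 = (⅓)*(7600/30847) = 7600/92541 ≈ 0.082126)
-38714 - n = -38714 - 1*7600/92541 = -38714 - 7600/92541 = -3582639874/92541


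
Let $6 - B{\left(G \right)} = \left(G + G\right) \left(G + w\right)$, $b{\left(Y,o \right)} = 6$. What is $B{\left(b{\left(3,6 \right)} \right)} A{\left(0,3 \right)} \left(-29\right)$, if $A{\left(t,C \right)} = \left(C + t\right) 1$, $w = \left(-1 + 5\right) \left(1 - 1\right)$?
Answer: $5742$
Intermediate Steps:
$w = 0$ ($w = 4 \cdot 0 = 0$)
$A{\left(t,C \right)} = C + t$
$B{\left(G \right)} = 6 - 2 G^{2}$ ($B{\left(G \right)} = 6 - \left(G + G\right) \left(G + 0\right) = 6 - 2 G G = 6 - 2 G^{2}$)
$B{\left(b{\left(3,6 \right)} \right)} A{\left(0,3 \right)} \left(-29\right) = \left(6 - 2 \cdot 6^{2}\right) \left(3 + 0\right) \left(-29\right) = \left(6 - 72\right) 3 \left(-29\right) = \left(-66\right) 3 \left(-29\right) = \left(-198\right) \left(-29\right) = 5742$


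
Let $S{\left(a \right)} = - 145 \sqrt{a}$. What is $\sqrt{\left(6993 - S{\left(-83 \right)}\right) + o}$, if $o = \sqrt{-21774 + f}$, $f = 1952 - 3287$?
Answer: $\sqrt{6993 + i \sqrt{23109} + 145 i \sqrt{83}} \approx 84.082 + 8.7595 i$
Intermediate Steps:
$f = -1335$
$o = i \sqrt{23109}$ ($o = \sqrt{-21774 - 1335} = \sqrt{-23109} = i \sqrt{23109} \approx 152.02 i$)
$\sqrt{\left(6993 - S{\left(-83 \right)}\right) + o} = \sqrt{\left(6993 - - 145 \sqrt{-83}\right) + i \sqrt{23109}} = \sqrt{\left(6993 - - 145 i \sqrt{83}\right) + i \sqrt{23109}} = \sqrt{\left(6993 + 145 i \sqrt{83}\right) + i \sqrt{23109}} = \sqrt{6993 + i \sqrt{23109} + 145 i \sqrt{83}}$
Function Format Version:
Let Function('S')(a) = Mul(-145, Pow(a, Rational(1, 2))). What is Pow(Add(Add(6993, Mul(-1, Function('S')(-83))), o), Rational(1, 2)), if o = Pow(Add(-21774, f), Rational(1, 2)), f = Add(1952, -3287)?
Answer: Pow(Add(6993, Mul(I, Pow(23109, Rational(1, 2))), Mul(145, I, Pow(83, Rational(1, 2)))), Rational(1, 2)) ≈ Add(84.082, Mul(8.7595, I))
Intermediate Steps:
f = -1335
o = Mul(I, Pow(23109, Rational(1, 2))) (o = Pow(Add(-21774, -1335), Rational(1, 2)) = Pow(-23109, Rational(1, 2)) = Mul(I, Pow(23109, Rational(1, 2))) ≈ Mul(152.02, I))
Pow(Add(Add(6993, Mul(-1, Function('S')(-83))), o), Rational(1, 2)) = Pow(Add(Add(6993, Mul(-1, Mul(-145, Pow(-83, Rational(1, 2))))), Mul(I, Pow(23109, Rational(1, 2)))), Rational(1, 2)) = Pow(Add(Add(6993, Mul(-1, Mul(-145, Mul(I, Pow(83, Rational(1, 2)))))), Mul(I, Pow(23109, Rational(1, 2)))), Rational(1, 2)) = Pow(Add(Add(6993, Mul(-1, Mul(-145, I, Pow(83, Rational(1, 2))))), Mul(I, Pow(23109, Rational(1, 2)))), Rational(1, 2)) = Pow(Add(Add(6993, Mul(145, I, Pow(83, Rational(1, 2)))), Mul(I, Pow(23109, Rational(1, 2)))), Rational(1, 2)) = Pow(Add(6993, Mul(I, Pow(23109, Rational(1, 2))), Mul(145, I, Pow(83, Rational(1, 2)))), Rational(1, 2))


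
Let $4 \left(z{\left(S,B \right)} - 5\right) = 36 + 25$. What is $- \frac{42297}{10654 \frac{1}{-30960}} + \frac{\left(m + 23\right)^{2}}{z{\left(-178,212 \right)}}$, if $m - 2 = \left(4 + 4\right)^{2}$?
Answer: $\frac{53204143028}{431487} \approx 1.233 \cdot 10^{5}$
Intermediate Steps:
$m = 66$ ($m = 2 + \left(4 + 4\right)^{2} = 2 + 8^{2} = 2 + 64 = 66$)
$z{\left(S,B \right)} = \frac{81}{4}$ ($z{\left(S,B \right)} = 5 + \frac{36 + 25}{4} = 5 + \frac{1}{4} \cdot 61 = 5 + \frac{61}{4} = \frac{81}{4}$)
$- \frac{42297}{10654 \frac{1}{-30960}} + \frac{\left(m + 23\right)^{2}}{z{\left(-178,212 \right)}} = - \frac{42297}{10654 \frac{1}{-30960}} + \frac{\left(66 + 23\right)^{2}}{\frac{81}{4}} = - \frac{42297}{10654 \left(- \frac{1}{30960}\right)} + 89^{2} \cdot \frac{4}{81} = - \frac{42297}{- \frac{5327}{15480}} + 7921 \cdot \frac{4}{81} = \left(-42297\right) \left(- \frac{15480}{5327}\right) + \frac{31684}{81} = \frac{654757560}{5327} + \frac{31684}{81} = \frac{53204143028}{431487}$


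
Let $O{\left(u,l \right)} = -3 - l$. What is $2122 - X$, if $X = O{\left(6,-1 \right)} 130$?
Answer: $2382$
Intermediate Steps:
$X = -260$ ($X = \left(-3 - -1\right) 130 = \left(-3 + 1\right) 130 = \left(-2\right) 130 = -260$)
$2122 - X = 2122 - -260 = 2122 + 260 = 2382$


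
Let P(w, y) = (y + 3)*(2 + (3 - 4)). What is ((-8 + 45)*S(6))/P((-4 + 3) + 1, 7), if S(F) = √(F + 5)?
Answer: 37*√11/10 ≈ 12.272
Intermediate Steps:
P(w, y) = 3 + y (P(w, y) = (3 + y)*(2 - 1) = (3 + y)*1 = 3 + y)
S(F) = √(5 + F)
((-8 + 45)*S(6))/P((-4 + 3) + 1, 7) = ((-8 + 45)*√(5 + 6))/(3 + 7) = (37*√11)/10 = (37*√11)*(⅒) = 37*√11/10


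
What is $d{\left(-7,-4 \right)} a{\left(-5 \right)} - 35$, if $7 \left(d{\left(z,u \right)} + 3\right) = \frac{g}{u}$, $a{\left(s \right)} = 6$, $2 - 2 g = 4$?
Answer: $- \frac{739}{14} \approx -52.786$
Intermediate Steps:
$g = -1$ ($g = 1 - 2 = -1$)
$d{\left(z,u \right)} = -3 - \frac{1}{7 u}$ ($d{\left(z,u \right)} = -3 + \frac{\left(-1\right) \frac{1}{u}}{7} = -3 - \frac{1}{7 u}$)
$d{\left(-7,-4 \right)} a{\left(-5 \right)} - 35 = \left(-3 - \frac{1}{7 \left(-4\right)}\right) 6 - 35 = \left(-3 - - \frac{1}{28}\right) 6 - 35 = \left(-3 + \frac{1}{28}\right) 6 - 35 = \left(- \frac{83}{28}\right) 6 - 35 = - \frac{249}{14} - 35 = - \frac{739}{14}$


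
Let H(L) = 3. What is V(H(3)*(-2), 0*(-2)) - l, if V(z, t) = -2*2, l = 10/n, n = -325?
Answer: -258/65 ≈ -3.9692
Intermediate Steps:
l = -2/65 (l = 10/(-325) = 10*(-1/325) = -2/65 ≈ -0.030769)
V(z, t) = -4
V(H(3)*(-2), 0*(-2)) - l = -4 - 1*(-2/65) = -4 + 2/65 = -258/65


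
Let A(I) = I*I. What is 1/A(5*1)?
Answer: 1/25 ≈ 0.040000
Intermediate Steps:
A(I) = I²
1/A(5*1) = 1/((5*1)²) = 1/(5²) = 1/25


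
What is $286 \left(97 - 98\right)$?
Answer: $-286$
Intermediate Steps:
$286 \left(97 - 98\right) = 286 \left(-1\right) = -286$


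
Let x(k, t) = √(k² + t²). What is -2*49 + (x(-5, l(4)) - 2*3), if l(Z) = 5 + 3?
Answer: -104 + √89 ≈ -94.566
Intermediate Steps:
l(Z) = 8
-2*49 + (x(-5, l(4)) - 2*3) = -2*49 + (√((-5)² + 8²) - 2*3) = -98 + (√(25 + 64) - 6) = -98 + (√89 - 6) = -98 + (-6 + √89) = -104 + √89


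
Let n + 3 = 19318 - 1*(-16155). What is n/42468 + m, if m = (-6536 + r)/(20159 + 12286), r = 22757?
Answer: 102205421/76548570 ≈ 1.3352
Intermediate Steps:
n = 35470 (n = -3 + (19318 - 1*(-16155)) = -3 + (19318 + 16155) = -3 + 35473 = 35470)
m = 5407/10815 (m = (-6536 + 22757)/(20159 + 12286) = 16221/32445 = 16221*(1/32445) = 5407/10815 ≈ 0.49995)
n/42468 + m = 35470/42468 + 5407/10815 = 35470*(1/42468) + 5407/10815 = 17735/21234 + 5407/10815 = 102205421/76548570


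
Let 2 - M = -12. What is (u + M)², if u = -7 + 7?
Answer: 196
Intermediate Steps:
M = 14 (M = 2 - 1*(-12) = 2 + 12 = 14)
u = 0
(u + M)² = (0 + 14)² = 14² = 196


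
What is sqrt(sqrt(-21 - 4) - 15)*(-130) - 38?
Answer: -38 - 130*sqrt(-15 + 5*I) ≈ -120.8 - 510.25*I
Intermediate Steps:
sqrt(sqrt(-21 - 4) - 15)*(-130) - 38 = sqrt(sqrt(-25) - 15)*(-130) - 38 = sqrt(5*I - 15)*(-130) - 38 = sqrt(-15 + 5*I)*(-130) - 38 = -130*sqrt(-15 + 5*I) - 38 = -38 - 130*sqrt(-15 + 5*I)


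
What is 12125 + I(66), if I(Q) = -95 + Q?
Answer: 12096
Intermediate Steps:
12125 + I(66) = 12125 + (-95 + 66) = 12125 - 29 = 12096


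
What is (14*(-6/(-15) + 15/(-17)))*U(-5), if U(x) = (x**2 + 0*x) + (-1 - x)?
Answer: -16646/85 ≈ -195.84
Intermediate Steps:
U(x) = -1 + x**2 - x (U(x) = (x**2 + 0) + (-1 - x) = x**2 + (-1 - x) = -1 + x**2 - x)
(14*(-6/(-15) + 15/(-17)))*U(-5) = (14*(-6/(-15) + 15/(-17)))*(-1 + (-5)**2 - 1*(-5)) = (14*(-6*(-1/15) + 15*(-1/17)))*(-1 + 25 + 5) = (14*(2/5 - 15/17))*29 = (14*(-41/85))*29 = -574/85*29 = -16646/85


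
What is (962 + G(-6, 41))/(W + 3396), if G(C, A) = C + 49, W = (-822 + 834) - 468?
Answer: 67/196 ≈ 0.34184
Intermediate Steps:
W = -456 (W = 12 - 468 = -456)
G(C, A) = 49 + C
(962 + G(-6, 41))/(W + 3396) = (962 + (49 - 6))/(-456 + 3396) = (962 + 43)/2940 = 1005*(1/2940) = 67/196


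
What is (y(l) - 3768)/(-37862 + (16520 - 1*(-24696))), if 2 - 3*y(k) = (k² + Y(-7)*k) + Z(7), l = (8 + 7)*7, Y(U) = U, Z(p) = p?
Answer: -21599/10062 ≈ -2.1466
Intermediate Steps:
l = 105 (l = 15*7 = 105)
y(k) = -5/3 - k²/3 + 7*k/3 (y(k) = ⅔ - ((k² - 7*k) + 7)/3 = ⅔ - (7 + k² - 7*k)/3 = ⅔ + (-7/3 - k²/3 + 7*k/3) = -5/3 - k²/3 + 7*k/3)
(y(l) - 3768)/(-37862 + (16520 - 1*(-24696))) = ((-5/3 - ⅓*105² + (7/3)*105) - 3768)/(-37862 + (16520 - 1*(-24696))) = ((-5/3 - ⅓*11025 + 245) - 3768)/(-37862 + (16520 + 24696)) = ((-5/3 - 3675 + 245) - 3768)/(-37862 + 41216) = (-10295/3 - 3768)/3354 = -21599/3*1/3354 = -21599/10062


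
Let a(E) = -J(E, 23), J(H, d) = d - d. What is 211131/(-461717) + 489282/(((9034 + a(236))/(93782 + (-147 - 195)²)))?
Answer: 23804794213504635/2085575689 ≈ 1.1414e+7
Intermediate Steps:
J(H, d) = 0
a(E) = 0 (a(E) = -1*0 = 0)
211131/(-461717) + 489282/(((9034 + a(236))/(93782 + (-147 - 195)²))) = 211131/(-461717) + 489282/(((9034 + 0)/(93782 + (-147 - 195)²))) = 211131*(-1/461717) + 489282/((9034/(93782 + (-342)²))) = -211131/461717 + 489282/((9034/(93782 + 116964))) = -211131/461717 + 489282/((9034/210746)) = -211131/461717 + 489282/((9034*(1/210746))) = -211131/461717 + 489282/(4517/105373) = -211131/461717 + 489282*(105373/4517) = -211131/461717 + 51557112186/4517 = 23804794213504635/2085575689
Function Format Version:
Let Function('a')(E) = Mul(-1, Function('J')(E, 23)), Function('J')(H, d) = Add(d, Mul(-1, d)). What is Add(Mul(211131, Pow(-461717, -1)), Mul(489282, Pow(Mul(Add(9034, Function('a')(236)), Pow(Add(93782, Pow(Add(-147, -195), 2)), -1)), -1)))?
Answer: Rational(23804794213504635, 2085575689) ≈ 1.1414e+7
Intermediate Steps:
Function('J')(H, d) = 0
Function('a')(E) = 0 (Function('a')(E) = Mul(-1, 0) = 0)
Add(Mul(211131, Pow(-461717, -1)), Mul(489282, Pow(Mul(Add(9034, Function('a')(236)), Pow(Add(93782, Pow(Add(-147, -195), 2)), -1)), -1))) = Add(Mul(211131, Pow(-461717, -1)), Mul(489282, Pow(Mul(Add(9034, 0), Pow(Add(93782, Pow(Add(-147, -195), 2)), -1)), -1))) = Add(Mul(211131, Rational(-1, 461717)), Mul(489282, Pow(Mul(9034, Pow(Add(93782, Pow(-342, 2)), -1)), -1))) = Add(Rational(-211131, 461717), Mul(489282, Pow(Mul(9034, Pow(Add(93782, 116964), -1)), -1))) = Add(Rational(-211131, 461717), Mul(489282, Pow(Mul(9034, Pow(210746, -1)), -1))) = Add(Rational(-211131, 461717), Mul(489282, Pow(Mul(9034, Rational(1, 210746)), -1))) = Add(Rational(-211131, 461717), Mul(489282, Pow(Rational(4517, 105373), -1))) = Add(Rational(-211131, 461717), Mul(489282, Rational(105373, 4517))) = Add(Rational(-211131, 461717), Rational(51557112186, 4517)) = Rational(23804794213504635, 2085575689)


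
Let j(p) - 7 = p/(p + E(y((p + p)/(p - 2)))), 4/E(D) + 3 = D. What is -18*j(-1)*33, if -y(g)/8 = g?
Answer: -168696/37 ≈ -4559.4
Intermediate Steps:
y(g) = -8*g
E(D) = 4/(-3 + D)
j(p) = 7 + p/(p + 4/(-3 - 16*p/(-2 + p))) (j(p) = 7 + p/(p + 4/(-3 - 8*(p + p)/(p - 2))) = 7 + p/(p + 4/(-3 - 8*2*p/(-2 + p))) = 7 + p/(p + 4/(-3 - 16*p/(-2 + p))))
-18*j(-1)*33 = -72*(14 - 19*(-1) + 38*(-1)**2)/(8 - 10*(-1) + 19*(-1)**2)*33 = -72*(14 + 19 + 38*1)/(8 + 10 + 19*1)*33 = -72*(14 + 19 + 38)/(8 + 10 + 19)*33 = -72*71/37*33 = -18*284/37*33 = -5112/37*33 = -168696/37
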